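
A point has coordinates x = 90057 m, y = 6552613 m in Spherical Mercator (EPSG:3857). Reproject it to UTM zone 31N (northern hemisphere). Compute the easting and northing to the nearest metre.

Web Mercator inverse (R = 6378137 m) → φ = 50.61010241°, λ = 0.80899580°.
UTM 31N forward: E = 344980.511 m, N = 5608759.473 m.

E 344981 m, N 5608759 m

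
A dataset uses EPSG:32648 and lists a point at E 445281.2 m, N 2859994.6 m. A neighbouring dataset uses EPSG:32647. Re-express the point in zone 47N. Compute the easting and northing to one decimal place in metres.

UTM 48N → geographic: φ = 25.85729997°, λ = 104.45389991°.
UTM 47N (λ₀ = 99°) forward: E = 1046986.479 m, N = 2871257.635 m.

E 1046986.5 m, N 2871257.6 m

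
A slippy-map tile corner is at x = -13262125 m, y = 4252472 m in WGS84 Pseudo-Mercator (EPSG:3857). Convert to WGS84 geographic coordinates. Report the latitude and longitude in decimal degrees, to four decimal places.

lat 35.6493°, lon -119.1357°

R = 6378137 m. λ = x/R = -119.13569587°.
φ = 2·arctan(exp(y/R)) − 90° = 2·arctan(1.94785) − 90° = 35.64929800°.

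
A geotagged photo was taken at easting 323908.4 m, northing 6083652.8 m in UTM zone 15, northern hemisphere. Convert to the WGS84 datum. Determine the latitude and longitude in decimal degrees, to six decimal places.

Zone 15N: λ₀ = -93°, k₀ = 0.9996, false easting 500000 m.
Meridian distance M = (N − FN)/k₀ = 6086087.2 m.
Inverse transverse Mercator on WGS84 gives φ = 54.86889993°, λ = -95.744199498°.

lat 54.868900°, lon -95.744199°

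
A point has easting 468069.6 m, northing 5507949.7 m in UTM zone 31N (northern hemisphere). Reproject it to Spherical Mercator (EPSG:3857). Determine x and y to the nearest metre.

Unproject from UTM 31N (λ₀ = 3°) → φ = 49.72319974°, λ = 2.55699960°.
Web Mercator (R = 6378137 m): x = 284643.893 m, y = 6398476.197 m.

x 284644 m, y 6398476 m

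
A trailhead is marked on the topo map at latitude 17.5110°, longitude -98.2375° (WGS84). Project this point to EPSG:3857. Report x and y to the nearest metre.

Web Mercator is spherical with R = a = 6378137 m.
x = R·λ = 6378137 × -1.714567824 = -10935748.477 m.
y = R·ln tan(π/4 + φ/2) = 6378137 × 0.310496698 = 1980390.478 m.

x -10935748 m, y 1980390 m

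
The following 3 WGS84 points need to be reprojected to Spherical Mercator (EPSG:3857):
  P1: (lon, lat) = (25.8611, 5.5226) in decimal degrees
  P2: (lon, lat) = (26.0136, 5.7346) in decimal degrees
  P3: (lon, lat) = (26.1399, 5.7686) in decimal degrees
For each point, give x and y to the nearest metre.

P1: x 2878844 m, y 615727 m; P2: x 2895821 m, y 639441 m; P3: x 2909880 m, y 643245 m

Web Mercator: x = R·λ, y = R·ln tan(π/4+φ/2), R = 6378137 m.
P1 (5.5226°, 25.8611°) → (2878844.483, 615727.168) m.
P2 (5.7346°, 26.0136°) → (2895820.706, 639441.249) m.
P3 (5.7686°, 26.1399°) → (2909880.357, 643245.263) m.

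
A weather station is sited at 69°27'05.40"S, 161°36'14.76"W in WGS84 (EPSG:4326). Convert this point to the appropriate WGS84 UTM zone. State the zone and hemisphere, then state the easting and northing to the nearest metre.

Longitude -161.6041° lies in the 6° band [-162°, -156°), giving zone 4; latitude is south of the equator, so 4S.
Zone 4 central meridian λ₀ = 6×4 − 183 = -159°; Δλ = -2.6041°.
Transverse Mercator on WGS84 with k₀ = 0.9996 gives E = 398016.942 m, N = 2293121.661 m.

Zone 4S: E 398017 m, N 2293122 m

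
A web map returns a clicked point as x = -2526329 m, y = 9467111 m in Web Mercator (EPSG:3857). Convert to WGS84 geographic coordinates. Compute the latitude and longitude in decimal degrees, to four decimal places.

lat 64.4583°, lon -22.6944°

R = 6378137 m. λ = x/R = -22.69439953°.
φ = 2·arctan(exp(y/R)) − 90° = 2·arctan(4.41191) − 90° = 64.45830183°.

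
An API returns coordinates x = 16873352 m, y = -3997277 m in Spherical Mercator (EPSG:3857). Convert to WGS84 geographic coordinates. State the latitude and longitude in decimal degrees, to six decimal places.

lat -33.764897°, lon 151.575900°

R = 6378137 m. λ = x/R = 151.57589996°.
φ = 2·arctan(exp(y/R)) − 90° = 2·arctan(0.53434) − 90° = -33.76489733°.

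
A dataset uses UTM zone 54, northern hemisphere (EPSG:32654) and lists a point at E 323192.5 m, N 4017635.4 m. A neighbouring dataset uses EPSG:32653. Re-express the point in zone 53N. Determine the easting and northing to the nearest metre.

E 862089 m, N 4023383 m

UTM 54N → geographic: φ = 36.28749976°, λ = 139.03119982°.
UTM 53N (λ₀ = 135°) forward: E = 862089.288 m, N = 4023383.123 m.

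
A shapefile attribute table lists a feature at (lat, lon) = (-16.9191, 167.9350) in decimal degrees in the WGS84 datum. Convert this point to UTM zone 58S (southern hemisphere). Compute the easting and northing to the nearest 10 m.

E 812660 m, N 8127060 m

Zone 58 central meridian λ₀ = 6×58 − 183 = 165°; Δλ = +2.9350°.
Transverse Mercator on WGS84 with k₀ = 0.9996 gives E = 812658.983 m, N = 8127062.517 m.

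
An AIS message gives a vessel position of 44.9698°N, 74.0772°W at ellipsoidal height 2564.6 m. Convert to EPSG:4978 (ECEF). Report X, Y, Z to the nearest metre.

WGS84: a = 6378137 m, e² = 0.006694380; N(φ) = a/√(1−e²sin²φ) = 6388826.981 m.
X = (N+h)·cosφ·cosλ = 1240513.154 m; Y = (N+h)·cosφ·sinλ = -4348287.229 m; Z = (N(1−e²)+h)·sinφ = 4486787.102 m.

X 1240513 m, Y -4348287 m, Z 4486787 m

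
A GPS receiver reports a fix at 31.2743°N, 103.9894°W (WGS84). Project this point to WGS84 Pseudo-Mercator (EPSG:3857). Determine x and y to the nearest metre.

x -11576047 m, y 3668424 m

Web Mercator is spherical with R = a = 6378137 m.
x = R·λ = 6378137 × -1.814957417 = -11576047.056 m.
y = R·ln tan(π/4 + φ/2) = 6378137 × 0.575155989 = 3668423.691 m.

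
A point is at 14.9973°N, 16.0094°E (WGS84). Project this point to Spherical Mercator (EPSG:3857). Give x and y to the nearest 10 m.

Web Mercator is spherical with R = a = 6378137 m.
x = R·λ = 6378137 × 0.279416741 = 1782158.256 m.
y = R·ln tan(π/4 + φ/2) = 6378137 × 0.264793462 = 1688888.976 m.

x 1782160 m, y 1688890 m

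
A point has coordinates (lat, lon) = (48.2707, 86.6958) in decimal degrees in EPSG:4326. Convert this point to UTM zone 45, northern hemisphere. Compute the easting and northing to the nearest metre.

Zone 45 central meridian λ₀ = 6×45 − 183 = 87°; Δλ = -0.3042°.
Transverse Mercator on WGS84 with k₀ = 0.9996 gives E = 477427.026 m, N = 5346432.838 m.

E 477427 m, N 5346433 m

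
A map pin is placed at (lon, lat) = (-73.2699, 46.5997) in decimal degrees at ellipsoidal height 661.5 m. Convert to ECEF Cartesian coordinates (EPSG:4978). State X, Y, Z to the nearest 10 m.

WGS84: a = 6378137 m, e² = 0.006694380; N(φ) = a/√(1−e²sin²φ) = 6389437.128 m.
X = (N+h)·cosφ·cosλ = 1263888.823 m; Y = (N+h)·cosφ·sinλ = -4204734.110 m; Z = (N(1−e²)+h)·sinφ = 4611782.962 m.

X 1263890 m, Y -4204730 m, Z 4611780 m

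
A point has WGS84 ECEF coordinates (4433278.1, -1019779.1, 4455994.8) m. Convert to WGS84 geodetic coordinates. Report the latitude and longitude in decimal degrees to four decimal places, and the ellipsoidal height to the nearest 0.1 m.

λ = atan2(Y, X) = -12.95430052°; p = √(X²+Y²) = 4549055.3 m.
Bowring's method on WGS84 (a = 6378137 m, b = 6356752.314 m) gives φ = 44.60030020°, h = 233.290 m.

lat 44.6003°, lon -12.9543°, h 233.3 m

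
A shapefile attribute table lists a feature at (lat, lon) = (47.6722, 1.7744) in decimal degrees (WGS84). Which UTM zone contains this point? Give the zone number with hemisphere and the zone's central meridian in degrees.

Zone 31N, central meridian 3°

UTM zone = ⌊(λ + 180)/6⌋ + 1; 1.7744° ∈ [0°, 6°) → zone 31.
Hemisphere: N (φ ≥ 0).
Central meridian λ₀ = 6×31 − 183 = 3°.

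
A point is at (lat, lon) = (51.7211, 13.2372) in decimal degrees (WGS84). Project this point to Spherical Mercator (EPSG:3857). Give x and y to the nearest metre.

x 1473558 m, y 6749853 m

Web Mercator is spherical with R = a = 6378137 m.
x = R·λ = 6378137 × 0.231032724 = 1473558.364 m.
y = R·ln tan(π/4 + φ/2) = 6378137 × 1.058279715 = 6749853.006 m.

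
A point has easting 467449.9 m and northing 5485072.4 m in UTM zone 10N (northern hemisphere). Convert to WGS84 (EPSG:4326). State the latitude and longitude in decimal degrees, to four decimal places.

Zone 10N: λ₀ = -123°, k₀ = 0.9996, false easting 500000 m.
Meridian distance M = (N − FN)/k₀ = 5487267.3 m.
Inverse transverse Mercator on WGS84 gives φ = 49.51739970°, λ = -123.44970013°.

lat 49.5174°, lon -123.4497°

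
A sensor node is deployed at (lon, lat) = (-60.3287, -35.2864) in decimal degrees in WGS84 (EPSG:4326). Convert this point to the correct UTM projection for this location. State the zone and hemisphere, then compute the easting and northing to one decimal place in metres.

Zone 20S: E 742937.7 m, N 6091922.7 m

Longitude -60.3287° lies in the 6° band [-66°, -60°), giving zone 20; latitude is south of the equator, so 20S.
Zone 20 central meridian λ₀ = 6×20 − 183 = -63°; Δλ = +2.6713°.
Transverse Mercator on WGS84 with k₀ = 0.9996 gives E = 742937.674 m, N = 6091922.668 m.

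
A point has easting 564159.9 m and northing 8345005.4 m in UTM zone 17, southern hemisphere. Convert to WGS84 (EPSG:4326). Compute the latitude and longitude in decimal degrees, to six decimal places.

Zone 17S: λ₀ = -81°, k₀ = 0.9996, false easting 500000 m, false northing 10000000 m.
Meridian distance M = (N − FN)/k₀ = -1655656.9 m.
Inverse transverse Mercator on WGS84 gives φ = -14.96909983°, λ = -80.40330020°.

lat -14.969100°, lon -80.403300°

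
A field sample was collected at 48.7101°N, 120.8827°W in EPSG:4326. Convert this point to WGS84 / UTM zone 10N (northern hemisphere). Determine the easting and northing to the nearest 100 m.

Zone 10 central meridian λ₀ = 6×10 − 183 = -123°; Δλ = +2.1173°.
Transverse Mercator on WGS84 with k₀ = 0.9996 gives E = 655756.911 m, N = 5397392.656 m.

E 655800 m, N 5397400 m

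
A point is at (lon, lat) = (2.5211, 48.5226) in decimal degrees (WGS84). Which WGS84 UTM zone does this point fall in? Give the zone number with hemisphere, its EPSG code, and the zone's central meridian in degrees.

UTM zone = ⌊(λ + 180)/6⌋ + 1; 2.5211° ∈ [0°, 6°) → zone 31.
Hemisphere: N (φ ≥ 0).
Central meridian λ₀ = 6×31 − 183 = 3°.
EPSG code: 32631.

Zone 31N (EPSG:32631), central meridian 3°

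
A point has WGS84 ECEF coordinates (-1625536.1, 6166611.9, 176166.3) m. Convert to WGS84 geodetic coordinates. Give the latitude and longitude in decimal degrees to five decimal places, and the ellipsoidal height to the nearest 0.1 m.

lat 1.59300°, lon 104.76740°, h 1574.1 m

λ = atan2(Y, X) = 104.76739988°; p = √(X²+Y²) = 6377261.9 m.
Bowring's method on WGS84 (a = 6378137 m, b = 6356752.314 m) gives φ = 1.59299961°, h = 1574.091 m.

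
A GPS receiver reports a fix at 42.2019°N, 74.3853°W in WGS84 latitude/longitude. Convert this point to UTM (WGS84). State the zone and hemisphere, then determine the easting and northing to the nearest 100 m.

Longitude -74.3853° lies in the 6° band [-78°, -72°), giving zone 18; latitude is north of the equator, so 18N.
Zone 18 central meridian λ₀ = 6×18 − 183 = -75°; Δλ = +0.6147°.
Transverse Mercator on WGS84 with k₀ = 0.9996 gives E = 550746.846 m, N = 4672376.212 m.

Zone 18N: E 550700 m, N 4672400 m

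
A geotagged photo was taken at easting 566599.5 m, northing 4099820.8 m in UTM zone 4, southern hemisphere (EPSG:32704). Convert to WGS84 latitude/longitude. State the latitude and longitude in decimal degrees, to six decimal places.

lat -53.246700°, lon -158.001900°

Zone 4S: λ₀ = -159°, k₀ = 0.9996, false easting 500000 m, false northing 10000000 m.
Meridian distance M = (N − FN)/k₀ = -5902540.2 m.
Inverse transverse Mercator on WGS84 gives φ = -53.24669966°, λ = -158.00189973°.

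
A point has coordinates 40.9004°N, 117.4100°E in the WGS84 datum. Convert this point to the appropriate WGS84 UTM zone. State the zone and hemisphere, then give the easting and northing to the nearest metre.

Longitude 117.4100° lies in the 6° band [114°, 120°), giving zone 50; latitude is north of the equator, so 50N.
Zone 50 central meridian λ₀ = 6×50 − 183 = 117°; Δλ = +0.4100°.
Transverse Mercator on WGS84 with k₀ = 0.9996 gives E = 534533.525 m, N = 4527781.513 m.

Zone 50N: E 534534 m, N 4527782 m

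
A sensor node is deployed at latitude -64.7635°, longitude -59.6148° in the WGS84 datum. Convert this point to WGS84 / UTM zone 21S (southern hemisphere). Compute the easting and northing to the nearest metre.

Zone 21 central meridian λ₀ = 6×21 − 183 = -57°; Δλ = -2.6148°.
Transverse Mercator on WGS84 with k₀ = 0.9996 gives E = 375633.141 m, N = 2815334.844 m.

E 375633 m, N 2815335 m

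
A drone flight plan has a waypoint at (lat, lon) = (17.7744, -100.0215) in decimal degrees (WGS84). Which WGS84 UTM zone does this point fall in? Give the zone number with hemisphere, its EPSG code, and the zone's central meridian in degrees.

Zone 14N (EPSG:32614), central meridian -99°

UTM zone = ⌊(λ + 180)/6⌋ + 1; -100.0215° ∈ [-102°, -96°) → zone 14.
Hemisphere: N (φ ≥ 0).
Central meridian λ₀ = 6×14 − 183 = -99°.
EPSG code: 32614.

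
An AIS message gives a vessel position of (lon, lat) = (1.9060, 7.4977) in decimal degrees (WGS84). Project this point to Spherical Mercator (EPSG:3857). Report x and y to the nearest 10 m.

x 212170 m, y 837030 m

Web Mercator is spherical with R = a = 6378137 m.
x = R·λ = 6378137 × 0.033265976 = 212174.949 m.
y = R·ln tan(π/4 + φ/2) = 6378137 × 0.131234636 = 837032.489 m.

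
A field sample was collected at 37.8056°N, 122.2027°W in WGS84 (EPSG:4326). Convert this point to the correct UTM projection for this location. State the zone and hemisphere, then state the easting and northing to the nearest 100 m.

Longitude -122.2027° lies in the 6° band [-126°, -120°), giving zone 10; latitude is north of the equator, so 10N.
Zone 10 central meridian λ₀ = 6×10 − 183 = -123°; Δλ = +0.7973°.
Transverse Mercator on WGS84 with k₀ = 0.9996 gives E = 570185.761 m, N = 4184545.646 m.

Zone 10N: E 570200 m, N 4184500 m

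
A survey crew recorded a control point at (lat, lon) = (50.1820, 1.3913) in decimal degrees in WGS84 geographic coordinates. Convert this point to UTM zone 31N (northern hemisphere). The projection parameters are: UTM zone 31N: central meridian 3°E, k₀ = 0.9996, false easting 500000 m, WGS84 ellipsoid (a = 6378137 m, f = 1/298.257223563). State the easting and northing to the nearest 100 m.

E 385100 m, N 5560100 m

Zone 31 central meridian λ₀ = 6×31 − 183 = 3°; Δλ = -1.6087°.
Transverse Mercator on WGS84 with k₀ = 0.9996 gives E = 385147.695 m, N = 5560105.188 m.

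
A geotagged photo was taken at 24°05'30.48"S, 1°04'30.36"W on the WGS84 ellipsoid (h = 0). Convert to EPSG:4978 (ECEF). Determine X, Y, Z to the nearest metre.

WGS84: a = 6378137 m, e² = 0.006694380; N(φ) = a/√(1−e²sin²φ) = 6381697.273 m.
X = (N+h)·cosφ·cosλ = 5824778.690 m; Y = (N+h)·cosφ·sinλ = -109309.179 m; Z = (N(1−e²)+h)·sinφ = -2587568.730 m.

X 5824779 m, Y -109309 m, Z -2587569 m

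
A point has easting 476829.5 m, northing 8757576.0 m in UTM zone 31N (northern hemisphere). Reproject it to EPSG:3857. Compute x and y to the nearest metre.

Unproject from UTM 31N (λ₀ = 3°) → φ = 78.88699995°, λ = 1.92310048°.
Web Mercator (R = 6378137 m): x = 214078.567 m, y = 14861803.278 m.

x 214079 m, y 14861803 m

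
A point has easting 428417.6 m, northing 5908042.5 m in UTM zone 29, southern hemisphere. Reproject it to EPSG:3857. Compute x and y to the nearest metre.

Unproject from UTM 29S (λ₀ = -9°) → φ = -36.97100043°, λ = -9.80420028°.
Web Mercator (R = 6378137 m): x = -1091398.583 m, y = -4435065.392 m.

x -1091399 m, y -4435065 m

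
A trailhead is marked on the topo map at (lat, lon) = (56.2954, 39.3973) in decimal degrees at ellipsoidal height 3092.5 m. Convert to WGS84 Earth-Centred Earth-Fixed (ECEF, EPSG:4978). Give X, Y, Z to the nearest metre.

WGS84: a = 6378137 m, e² = 0.006694380; N(φ) = a/√(1−e²sin²φ) = 6392963.503 m.
X = (N+h)·cosφ·cosλ = 2742725.566 m; Y = (N+h)·cosφ·sinλ = 2252683.735 m; Z = (N(1−e²)+h)·sinφ = 5285337.050 m.

X 2742726 m, Y 2252684 m, Z 5285337 m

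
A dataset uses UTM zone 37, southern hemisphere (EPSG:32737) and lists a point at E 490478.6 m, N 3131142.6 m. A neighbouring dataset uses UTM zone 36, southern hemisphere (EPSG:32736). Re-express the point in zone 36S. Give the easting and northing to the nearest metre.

UTM 37S → geographic: φ = -61.95210028°, λ = 38.81849981°.
UTM 36S (λ₀ = 33°) forward: E = 804942.494 m, N = 3117473.664 m.

E 804942 m, N 3117474 m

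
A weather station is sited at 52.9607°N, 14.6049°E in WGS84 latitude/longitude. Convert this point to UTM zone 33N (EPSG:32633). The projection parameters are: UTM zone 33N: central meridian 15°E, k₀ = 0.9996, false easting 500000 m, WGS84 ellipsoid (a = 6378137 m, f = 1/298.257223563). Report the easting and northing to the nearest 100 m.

E 473500 m, N 5868000 m

Zone 33 central meridian λ₀ = 6×33 − 183 = 15°; Δλ = -0.3951°.
Transverse Mercator on WGS84 with k₀ = 0.9996 gives E = 473460.679 m, N = 5867971.783 m.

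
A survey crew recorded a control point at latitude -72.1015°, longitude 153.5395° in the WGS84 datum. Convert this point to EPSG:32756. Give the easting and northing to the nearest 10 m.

E 518510 m, N 1999660 m

Zone 56 central meridian λ₀ = 6×56 − 183 = 153°; Δλ = +0.5395°.
Transverse Mercator on WGS84 with k₀ = 0.9996 gives E = 518505.952 m, N = 1999663.054 m.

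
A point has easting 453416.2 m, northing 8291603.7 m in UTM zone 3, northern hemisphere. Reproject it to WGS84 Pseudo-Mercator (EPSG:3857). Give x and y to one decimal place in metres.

x -18543879.1 m, y 12807662.5 m

Unproject from UTM 3N (λ₀ = -165°) → φ = 74.70760036°, λ = -166.58250036°.
Web Mercator (R = 6378137 m): x = -18543879.115 m, y = 12807662.530 m.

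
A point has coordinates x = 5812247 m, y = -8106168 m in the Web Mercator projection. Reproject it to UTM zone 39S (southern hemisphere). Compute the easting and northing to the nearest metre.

Web Mercator inverse (R = 6378137 m) → φ = -58.65489786°, λ = 52.21230315°.
UTM 39S forward: E = 570342.864 m, N = 3497738.664 m.

E 570343 m, N 3497739 m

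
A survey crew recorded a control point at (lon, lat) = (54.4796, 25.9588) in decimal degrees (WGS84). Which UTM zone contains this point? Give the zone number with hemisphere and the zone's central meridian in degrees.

UTM zone = ⌊(λ + 180)/6⌋ + 1; 54.4796° ∈ [54°, 60°) → zone 40.
Hemisphere: N (φ ≥ 0).
Central meridian λ₀ = 6×40 − 183 = 57°.

Zone 40N, central meridian 57°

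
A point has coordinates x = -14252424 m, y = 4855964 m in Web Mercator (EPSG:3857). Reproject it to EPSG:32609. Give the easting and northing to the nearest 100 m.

Web Mercator inverse (R = 6378137 m) → φ = 39.93130001°, λ = -128.03170315°.
UTM 9N forward: E = 582737.002 m, N = 4420581.007 m.

E 582700 m, N 4420600 m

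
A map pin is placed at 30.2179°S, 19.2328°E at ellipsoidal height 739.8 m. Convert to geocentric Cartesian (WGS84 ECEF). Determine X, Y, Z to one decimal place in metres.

WGS84: a = 6378137 m, e² = 0.006694380; N(φ) = a/√(1−e²sin²φ) = 6383551.563 m.
X = (N+h)·cosφ·cosλ = 5208875.867 m; Y = (N+h)·cosφ·sinλ = 1817266.688 m; Z = (N(1−e²)+h)·sinφ = -3191642.025 m.

X 5208875.9 m, Y 1817266.7 m, Z -3191642.0 m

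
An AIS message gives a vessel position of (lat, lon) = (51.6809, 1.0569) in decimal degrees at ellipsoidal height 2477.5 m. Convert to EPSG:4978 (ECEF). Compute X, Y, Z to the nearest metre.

WGS84: a = 6378137 m, e² = 0.006694380; N(φ) = a/√(1−e²sin²φ) = 6391319.022 m.
X = (N+h)·cosφ·cosλ = 3963739.023 m; Y = (N+h)·cosφ·sinλ = 73124.950 m; Z = (N(1−e²)+h)·sinφ = 4982810.603 m.

X 3963739 m, Y 73125 m, Z 4982811 m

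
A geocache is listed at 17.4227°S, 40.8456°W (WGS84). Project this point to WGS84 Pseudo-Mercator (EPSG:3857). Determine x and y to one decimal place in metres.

Web Mercator is spherical with R = a = 6378137 m.
x = R·λ = 6378137 × -0.712890205 = -4546911.393 m.
y = R·ln tan(π/4 + φ/2) = 6378137 × -0.308881077 = -1970085.826 m.

x -4546911.4 m, y -1970085.8 m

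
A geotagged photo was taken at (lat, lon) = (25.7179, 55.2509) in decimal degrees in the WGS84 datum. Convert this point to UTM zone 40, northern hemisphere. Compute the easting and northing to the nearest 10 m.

Zone 40 central meridian λ₀ = 6×40 − 183 = 57°; Δλ = -1.7491°.
Transverse Mercator on WGS84 with k₀ = 0.9996 gives E = 324521.084 m, N = 2845606.192 m.

E 324520 m, N 2845610 m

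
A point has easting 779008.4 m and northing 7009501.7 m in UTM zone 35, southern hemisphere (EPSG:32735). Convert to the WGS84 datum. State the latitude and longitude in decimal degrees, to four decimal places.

Zone 35S: λ₀ = 27°, k₀ = 0.9996, false easting 500000 m, false northing 10000000 m.
Meridian distance M = (N − FN)/k₀ = -2991695.0 m.
Inverse transverse Mercator on WGS84 gives φ = -27.00859984°, λ = 29.81170021°.

lat -27.0086°, lon 29.8117°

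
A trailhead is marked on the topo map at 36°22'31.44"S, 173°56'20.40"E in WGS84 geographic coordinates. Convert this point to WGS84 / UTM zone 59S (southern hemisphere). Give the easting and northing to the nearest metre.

Zone 59 central meridian λ₀ = 6×59 − 183 = 171°; Δλ = +2.9390°.
Transverse Mercator on WGS84 with k₀ = 0.9996 gives E = 763658.580 m, N = 5970400.366 m.

E 763659 m, N 5970400 m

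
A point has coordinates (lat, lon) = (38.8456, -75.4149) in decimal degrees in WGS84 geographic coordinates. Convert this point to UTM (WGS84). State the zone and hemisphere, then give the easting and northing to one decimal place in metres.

Longitude -75.4149° lies in the 6° band [-78°, -72°), giving zone 18; latitude is north of the equator, so 18N.
Zone 18 central meridian λ₀ = 6×18 − 183 = -75°; Δλ = -0.4149°.
Transverse Mercator on WGS84 with k₀ = 0.9996 gives E = 463995.063 m, N = 4299724.644 m.

Zone 18N: E 463995.1 m, N 4299724.6 m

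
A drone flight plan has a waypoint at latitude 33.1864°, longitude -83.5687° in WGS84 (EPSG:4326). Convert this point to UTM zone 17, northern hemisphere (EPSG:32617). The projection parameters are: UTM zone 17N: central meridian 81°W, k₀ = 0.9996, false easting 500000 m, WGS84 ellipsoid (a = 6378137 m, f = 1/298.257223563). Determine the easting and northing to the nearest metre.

E 260516 m, N 3674891 m

Zone 17 central meridian λ₀ = 6×17 − 183 = -81°; Δλ = -2.5687°.
Transverse Mercator on WGS84 with k₀ = 0.9996 gives E = 260516.185 m, N = 3674891.187 m.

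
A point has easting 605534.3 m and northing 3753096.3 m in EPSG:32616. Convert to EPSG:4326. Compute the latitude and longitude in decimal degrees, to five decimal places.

Zone 16N: λ₀ = -87°, k₀ = 0.9996, false easting 500000 m.
Meridian distance M = (N − FN)/k₀ = 3754598.1 m.
Inverse transverse Mercator on WGS84 gives φ = 33.91300001°, λ = -85.85839998°.

lat 33.91300°, lon -85.85840°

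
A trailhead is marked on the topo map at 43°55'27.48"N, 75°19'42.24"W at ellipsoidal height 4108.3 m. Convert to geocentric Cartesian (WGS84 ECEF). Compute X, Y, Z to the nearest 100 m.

WGS84: a = 6378137 m, e² = 0.006694380; N(φ) = a/√(1−e²sin²φ) = 6388435.588 m.
X = (N+h)·cosφ·cosλ = 1166163.514 m; Y = (N+h)·cosφ·sinλ = -4454144.598 m; Z = (N(1−e²)+h)·sinφ = 4404887.244 m.

X 1166200 m, Y -4454100 m, Z 4404900 m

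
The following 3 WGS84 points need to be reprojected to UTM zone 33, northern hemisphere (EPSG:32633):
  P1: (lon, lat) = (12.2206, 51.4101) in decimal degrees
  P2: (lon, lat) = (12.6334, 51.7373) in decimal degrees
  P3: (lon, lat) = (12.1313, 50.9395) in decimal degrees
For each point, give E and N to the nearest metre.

UTM zone 33N: λ₀ = 15°, k₀ = 0.9996.
P1 (51.4101°, 12.2206°) → (306711.675, 5699096.871) m.
P2 (51.7373°, 12.6334°) → (336593.125, 5734471.086) m.
P3 (50.9395°, 12.1313°) → (298460.082, 5647016.209) m.

P1: E 306712 m, N 5699097 m; P2: E 336593 m, N 5734471 m; P3: E 298460 m, N 5647016 m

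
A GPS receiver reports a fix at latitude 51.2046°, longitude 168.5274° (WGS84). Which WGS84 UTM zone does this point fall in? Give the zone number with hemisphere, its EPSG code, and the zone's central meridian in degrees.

Zone 59N (EPSG:32659), central meridian 171°

UTM zone = ⌊(λ + 180)/6⌋ + 1; 168.5274° ∈ [168°, 174°) → zone 59.
Hemisphere: N (φ ≥ 0).
Central meridian λ₀ = 6×59 − 183 = 171°.
EPSG code: 32659.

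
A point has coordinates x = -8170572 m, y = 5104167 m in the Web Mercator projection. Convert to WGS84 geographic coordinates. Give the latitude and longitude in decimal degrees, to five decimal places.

R = 6378137 m. λ = x/R = -73.39749708°.
φ = 2·arctan(exp(y/R)) − 90° = 2·arctan(2.22612) − 90° = 41.61960271°.

lat 41.61960°, lon -73.39750°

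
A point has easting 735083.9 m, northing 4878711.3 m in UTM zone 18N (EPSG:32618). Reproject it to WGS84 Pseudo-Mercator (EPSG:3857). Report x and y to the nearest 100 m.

Unproject from UTM 18N (λ₀ = -75°) → φ = 44.02390044°, λ = -72.06670044°.
Web Mercator (R = 6378137 m): x = -8022428.397 m, y = 5469141.577 m.

x -8022400 m, y 5469100 m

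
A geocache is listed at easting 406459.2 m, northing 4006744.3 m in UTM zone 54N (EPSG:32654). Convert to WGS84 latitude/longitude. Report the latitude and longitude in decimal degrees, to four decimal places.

lat 36.2010°, lon 139.9595°

Zone 54N: λ₀ = 141°, k₀ = 0.9996, false easting 500000 m.
Meridian distance M = (N − FN)/k₀ = 4008347.6 m.
Inverse transverse Mercator on WGS84 gives φ = 36.20099959°, λ = 139.95950013°.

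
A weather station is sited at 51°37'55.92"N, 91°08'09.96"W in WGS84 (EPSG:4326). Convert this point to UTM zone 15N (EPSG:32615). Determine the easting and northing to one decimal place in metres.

Zone 15 central meridian λ₀ = 6×15 − 183 = -93°; Δλ = +1.8639°.
Transverse Mercator on WGS84 with k₀ = 0.9996 gives E = 628998.547 m, N = 5721777.101 m.

E 628998.5 m, N 5721777.1 m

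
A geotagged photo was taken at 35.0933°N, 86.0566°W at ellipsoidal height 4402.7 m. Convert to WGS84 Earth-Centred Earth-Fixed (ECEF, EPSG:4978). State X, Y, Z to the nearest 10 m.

X 359540 m, Y -5215710 m, Z 3648870 m

WGS84: a = 6378137 m, e² = 0.006694380; N(φ) = a/√(1−e²sin²φ) = 6385204.970 m.
X = (N+h)·cosφ·cosλ = 359540.602 m; Y = (N+h)·cosφ·sinλ = -5215707.674 m; Z = (N(1−e²)+h)·sinφ = 3648872.134 m.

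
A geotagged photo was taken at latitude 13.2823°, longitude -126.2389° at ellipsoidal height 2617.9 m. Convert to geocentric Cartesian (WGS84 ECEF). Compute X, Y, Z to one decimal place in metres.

WGS84: a = 6378137 m, e² = 0.006694380; N(φ) = a/√(1−e²sin²φ) = 6379264.189 m.
X = (N+h)·cosφ·cosλ = -3671751.961 m; Y = (N+h)·cosφ·sinλ = -5009672.790 m; Z = (N(1−e²)+h)·sinφ = 1456420.109 m.

X -3671752.0 m, Y -5009672.8 m, Z 1456420.1 m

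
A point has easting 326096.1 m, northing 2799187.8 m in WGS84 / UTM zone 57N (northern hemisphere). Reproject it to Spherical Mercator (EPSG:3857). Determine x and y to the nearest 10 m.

Unproject from UTM 57N (λ₀ = 159°) → φ = 25.29909964°, λ = 157.27260023°.
Web Mercator (R = 6378137 m): x = 17507505.773 m, y = 2912527.231 m.

x 17507510 m, y 2912530 m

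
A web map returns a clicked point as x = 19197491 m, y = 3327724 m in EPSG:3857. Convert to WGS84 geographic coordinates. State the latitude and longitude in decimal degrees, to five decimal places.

lat 28.62280°, lon 172.45400°

R = 6378137 m. λ = x/R = 172.45399582°.
φ = 2·arctan(exp(y/R)) − 90° = 2·arctan(1.68496) − 90° = 28.62280026°.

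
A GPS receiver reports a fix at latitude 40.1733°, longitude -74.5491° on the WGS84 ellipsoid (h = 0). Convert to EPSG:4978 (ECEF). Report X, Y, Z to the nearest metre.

WGS84: a = 6378137 m, e² = 0.006694380; N(φ) = a/√(1−e²sin²φ) = 6387040.057 m.
X = (N+h)·cosφ·cosλ = 1300177.244 m; Y = (N+h)·cosφ·sinλ = -4703937.453 m; Z = (N(1−e²)+h)·sinφ = 4092707.523 m.

X 1300177 m, Y -4703937 m, Z 4092708 m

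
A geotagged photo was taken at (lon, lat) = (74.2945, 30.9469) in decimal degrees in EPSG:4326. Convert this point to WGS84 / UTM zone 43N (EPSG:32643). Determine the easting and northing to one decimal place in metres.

Zone 43 central meridian λ₀ = 6×43 − 183 = 75°; Δλ = -0.7055°.
Transverse Mercator on WGS84 with k₀ = 0.9996 gives E = 432610.594 m, N = 3423930.507 m.

E 432610.6 m, N 3423930.5 m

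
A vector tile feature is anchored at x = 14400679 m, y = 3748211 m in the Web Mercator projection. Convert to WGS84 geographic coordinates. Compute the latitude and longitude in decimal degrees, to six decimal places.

R = 6378137 m. λ = x/R = 129.36350047°.
φ = 2·arctan(exp(y/R)) − 90° = 2·arctan(1.79978) − 90° = 31.88489673°.

lat 31.884897°, lon 129.363500°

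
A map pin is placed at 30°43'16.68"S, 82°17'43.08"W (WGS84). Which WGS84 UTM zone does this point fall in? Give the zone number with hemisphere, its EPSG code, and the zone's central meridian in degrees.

UTM zone = ⌊(λ + 180)/6⌋ + 1; -82.2953° ∈ [-84°, -78°) → zone 17.
Hemisphere: S (φ < 0).
Central meridian λ₀ = 6×17 − 183 = -81°.
EPSG code: 32717.

Zone 17S (EPSG:32717), central meridian -81°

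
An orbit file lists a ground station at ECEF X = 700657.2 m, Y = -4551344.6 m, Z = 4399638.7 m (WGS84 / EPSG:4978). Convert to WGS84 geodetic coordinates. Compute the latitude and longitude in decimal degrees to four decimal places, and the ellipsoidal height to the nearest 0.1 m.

lat 43.8860°, lon -81.2483°, h 962.8 m

λ = atan2(Y, X) = -81.24829970°; p = √(X²+Y²) = 4604960.2 m.
Bowring's method on WGS84 (a = 6378137 m, b = 6356752.314 m) gives φ = 43.88600043°, h = 962.803 m.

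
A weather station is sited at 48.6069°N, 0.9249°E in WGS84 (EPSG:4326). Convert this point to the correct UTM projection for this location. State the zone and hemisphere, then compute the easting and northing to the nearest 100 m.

Longitude 0.9249° lies in the 6° band [0°, 6°), giving zone 31; latitude is north of the equator, so 31N.
Zone 31 central meridian λ₀ = 6×31 − 183 = 3°; Δλ = -2.0751°.
Transverse Mercator on WGS84 with k₀ = 0.9996 gives E = 347035.271 m, N = 5385836.663 m.

Zone 31N: E 347000 m, N 5385800 m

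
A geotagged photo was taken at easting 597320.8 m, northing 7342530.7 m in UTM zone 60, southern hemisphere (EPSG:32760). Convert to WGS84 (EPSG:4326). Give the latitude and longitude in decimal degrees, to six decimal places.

Zone 60S: λ₀ = 177°, k₀ = 0.9996, false easting 500000 m, false northing 10000000 m.
Meridian distance M = (N − FN)/k₀ = -2658532.7 m.
Inverse transverse Mercator on WGS84 gives φ = -24.02630034°, λ = 177.95700047°.

lat -24.026300°, lon 177.957000°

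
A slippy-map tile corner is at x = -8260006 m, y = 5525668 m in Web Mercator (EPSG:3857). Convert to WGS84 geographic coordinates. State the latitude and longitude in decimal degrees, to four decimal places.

R = 6378137 m. λ = x/R = -74.20089637°.
φ = 2·arctan(exp(y/R)) − 90° = 2·arctan(2.37820) − 90° = 44.38789903°.

lat 44.3879°, lon -74.2009°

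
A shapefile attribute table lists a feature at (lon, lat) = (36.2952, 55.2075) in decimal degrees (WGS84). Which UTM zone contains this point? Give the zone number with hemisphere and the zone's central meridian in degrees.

Zone 37N, central meridian 39°

UTM zone = ⌊(λ + 180)/6⌋ + 1; 36.2952° ∈ [36°, 42°) → zone 37.
Hemisphere: N (φ ≥ 0).
Central meridian λ₀ = 6×37 − 183 = 39°.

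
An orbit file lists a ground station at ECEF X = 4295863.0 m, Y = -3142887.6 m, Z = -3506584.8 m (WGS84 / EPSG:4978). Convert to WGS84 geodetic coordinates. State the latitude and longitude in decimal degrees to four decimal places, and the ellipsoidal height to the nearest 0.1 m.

lat -33.5533°, lon -36.1895°, h 2392.5 m

λ = atan2(Y, X) = -36.18949976°; p = √(X²+Y²) = 5322798.3 m.
Bowring's method on WGS84 (a = 6378137 m, b = 6356752.314 m) gives φ = -33.55329966°, h = 2392.512 m.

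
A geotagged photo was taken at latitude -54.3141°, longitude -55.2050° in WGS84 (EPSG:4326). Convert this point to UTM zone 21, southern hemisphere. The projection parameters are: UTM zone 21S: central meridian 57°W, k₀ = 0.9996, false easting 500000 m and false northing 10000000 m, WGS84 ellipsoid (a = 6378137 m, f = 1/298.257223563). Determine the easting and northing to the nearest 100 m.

E 616800 m, N 3980000 m

Zone 21 central meridian λ₀ = 6×21 − 183 = -57°; Δλ = +1.7950°.
Transverse Mercator on WGS84 with k₀ = 0.9996 gives E = 616767.814 m, N = 3980044.662 m.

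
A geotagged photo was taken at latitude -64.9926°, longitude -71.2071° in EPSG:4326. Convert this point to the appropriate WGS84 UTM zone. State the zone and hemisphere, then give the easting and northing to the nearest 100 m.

Zone 19S: E 395900 m, N 2790600 m

Longitude -71.2071° lies in the 6° band [-72°, -66°), giving zone 19; latitude is south of the equator, so 19S.
Zone 19 central meridian λ₀ = 6×19 − 183 = -69°; Δλ = -2.2071°.
Transverse Mercator on WGS84 with k₀ = 0.9996 gives E = 395908.285 m, N = 2790552.911 m.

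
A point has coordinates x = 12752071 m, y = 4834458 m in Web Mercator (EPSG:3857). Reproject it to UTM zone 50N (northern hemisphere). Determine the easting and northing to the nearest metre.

E 290522 m, N 4406535 m

Web Mercator inverse (R = 6378137 m) → φ = 39.78299754°, λ = 114.55380283°.
UTM 50N forward: E = 290522.215 m, N = 4406534.862 m.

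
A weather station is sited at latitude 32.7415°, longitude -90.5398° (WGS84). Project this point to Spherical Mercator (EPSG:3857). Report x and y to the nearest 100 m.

Web Mercator is spherical with R = a = 6378137 m.
x = R·λ = 6378137 × -1.580217614 = -10078844.433 m.
y = R·ln tan(π/4 + φ/2) = 6378137 × 0.605355837 = 3861042.463 m.

x -10078800 m, y 3861000 m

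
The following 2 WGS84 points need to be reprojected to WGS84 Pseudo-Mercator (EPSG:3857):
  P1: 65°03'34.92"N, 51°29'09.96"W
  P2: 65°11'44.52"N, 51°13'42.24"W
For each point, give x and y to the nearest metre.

Web Mercator: x = R·λ, y = R·ln tan(π/4+φ/2), R = 6378137 m.
P1 (65.0597°, -51.4861°) → (-5731406.435, 9624114.348) m.
P2 (65.1957°, -51.2284°) → (-5702719.402, 9660109.561) m.

P1: x -5731406 m, y 9624114 m; P2: x -5702719 m, y 9660110 m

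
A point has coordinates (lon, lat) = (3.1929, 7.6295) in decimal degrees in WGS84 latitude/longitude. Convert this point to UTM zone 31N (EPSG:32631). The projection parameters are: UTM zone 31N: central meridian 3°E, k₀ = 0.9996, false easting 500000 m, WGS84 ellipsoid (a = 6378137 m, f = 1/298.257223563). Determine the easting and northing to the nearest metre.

Zone 31 central meridian λ₀ = 6×31 − 183 = 3°; Δλ = +0.1929°.
Transverse Mercator on WGS84 with k₀ = 0.9996 gives E = 521276.212 m, N = 843343.619 m.

E 521276 m, N 843344 m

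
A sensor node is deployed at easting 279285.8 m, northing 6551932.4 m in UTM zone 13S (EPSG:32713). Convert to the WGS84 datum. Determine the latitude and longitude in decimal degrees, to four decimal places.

Zone 13S: λ₀ = -105°, k₀ = 0.9996, false easting 500000 m, false northing 10000000 m.
Meridian distance M = (N − FN)/k₀ = -3449447.4 m.
Inverse transverse Mercator on WGS84 gives φ = -31.14579976°, λ = -107.31520035°.

lat -31.1458°, lon -107.3152°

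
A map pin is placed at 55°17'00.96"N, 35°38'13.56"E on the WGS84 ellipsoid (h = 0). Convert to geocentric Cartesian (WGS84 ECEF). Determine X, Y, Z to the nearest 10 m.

WGS84: a = 6378137 m, e² = 0.006694380; N(φ) = a/√(1−e²sin²φ) = 6392610.520 m.
X = (N+h)·cosφ·cosλ = 2958872.015 m; Y = (N+h)·cosφ·sinλ = 2121243.584 m; Z = (N(1−e²)+h)·sinφ = 5219428.451 m.

X 2958870 m, Y 2121240 m, Z 5219430 m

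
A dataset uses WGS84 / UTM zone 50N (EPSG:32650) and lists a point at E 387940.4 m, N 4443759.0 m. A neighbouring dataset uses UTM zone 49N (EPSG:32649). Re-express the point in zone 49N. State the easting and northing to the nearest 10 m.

UTM 50N → geographic: φ = 40.13669973°, λ = 115.68460015°.
UTM 49N (λ₀ = 111°) forward: E = 899153.297 m, N = 4453461.177 m.

E 899150 m, N 4453460 m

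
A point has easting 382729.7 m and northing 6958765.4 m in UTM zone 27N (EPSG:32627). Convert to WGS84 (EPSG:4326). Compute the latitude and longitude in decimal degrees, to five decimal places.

Zone 27N: λ₀ = -21°, k₀ = 0.9996, false easting 500000 m.
Meridian distance M = (N − FN)/k₀ = 6961550.0 m.
Inverse transverse Mercator on WGS84 gives φ = 62.74049991°, λ = -23.29520001°.

lat 62.74050°, lon -23.29520°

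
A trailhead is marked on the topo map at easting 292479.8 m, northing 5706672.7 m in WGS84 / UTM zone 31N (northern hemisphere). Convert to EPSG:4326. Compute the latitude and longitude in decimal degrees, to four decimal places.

Zone 31N: λ₀ = 3°, k₀ = 0.9996, false easting 500000 m.
Meridian distance M = (N − FN)/k₀ = 5708956.3 m.
Inverse transverse Mercator on WGS84 gives φ = 51.47309959°, λ = 0.01180018°.

lat 51.4731°, lon 0.0118°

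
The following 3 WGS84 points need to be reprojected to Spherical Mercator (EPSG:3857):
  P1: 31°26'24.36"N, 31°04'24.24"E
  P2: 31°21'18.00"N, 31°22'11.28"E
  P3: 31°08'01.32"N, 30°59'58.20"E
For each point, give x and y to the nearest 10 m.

Web Mercator: x = R·λ, y = R·ln tan(π/4+φ/2), R = 6378137 m.
P1 (31.4401°, 31.0734°) → (3459075.065, 3690037.374) m.
P2 (31.3550°, 31.3698°) → (3492070.162, 3678938.980) m.
P3 (31.1337°, 30.9995°) → (3450848.555, 3650124.833) m.

P1: x 3459080 m, y 3690040 m; P2: x 3492070 m, y 3678940 m; P3: x 3450850 m, y 3650120 m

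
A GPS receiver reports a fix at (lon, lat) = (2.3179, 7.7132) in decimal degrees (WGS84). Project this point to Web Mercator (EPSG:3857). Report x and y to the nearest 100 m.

x 258000 m, y 861200 m

Web Mercator is spherical with R = a = 6378137 m.
x = R·λ = 6378137 × 0.040454987 = 258027.448 m.
y = R·ln tan(π/4 + φ/2) = 6378137 × 0.135029204 = 861234.762 m.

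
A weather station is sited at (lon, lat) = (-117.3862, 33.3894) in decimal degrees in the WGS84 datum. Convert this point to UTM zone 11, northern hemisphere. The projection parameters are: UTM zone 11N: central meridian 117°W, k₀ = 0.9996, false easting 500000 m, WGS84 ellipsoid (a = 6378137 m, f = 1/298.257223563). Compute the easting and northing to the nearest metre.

E 464082 m, N 3694524 m

Zone 11 central meridian λ₀ = 6×11 − 183 = -117°; Δλ = -0.3862°.
Transverse Mercator on WGS84 with k₀ = 0.9996 gives E = 464082.008 m, N = 3694523.835 m.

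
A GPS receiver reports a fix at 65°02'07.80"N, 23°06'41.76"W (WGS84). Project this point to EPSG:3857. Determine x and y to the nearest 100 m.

Web Mercator is spherical with R = a = 6378137 m.
x = R·λ = 6378137 × -0.403373515 = -2572771.543 m.
y = R·ln tan(π/4 + φ/2) = 6378137 × 1.507921292 = 9617728.583 m.

x -2572800 m, y 9617700 m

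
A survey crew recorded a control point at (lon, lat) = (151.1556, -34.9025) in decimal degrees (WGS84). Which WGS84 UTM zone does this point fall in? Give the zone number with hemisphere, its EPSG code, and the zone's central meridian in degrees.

Zone 56S (EPSG:32756), central meridian 153°

UTM zone = ⌊(λ + 180)/6⌋ + 1; 151.1556° ∈ [150°, 156°) → zone 56.
Hemisphere: S (φ < 0).
Central meridian λ₀ = 6×56 − 183 = 153°.
EPSG code: 32756.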